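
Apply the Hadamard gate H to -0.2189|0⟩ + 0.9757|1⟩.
0.5351|0⟩ - 0.8447|1⟩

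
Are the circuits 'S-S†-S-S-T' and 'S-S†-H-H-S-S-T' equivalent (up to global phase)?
Yes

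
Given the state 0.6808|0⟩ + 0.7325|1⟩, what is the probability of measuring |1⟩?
0.5366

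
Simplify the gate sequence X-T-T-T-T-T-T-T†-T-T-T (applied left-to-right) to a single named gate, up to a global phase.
X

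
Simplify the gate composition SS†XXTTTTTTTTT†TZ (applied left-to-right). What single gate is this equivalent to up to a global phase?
Z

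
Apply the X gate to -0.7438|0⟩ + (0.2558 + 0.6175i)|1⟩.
(0.2558 + 0.6175i)|0⟩ - 0.7438|1⟩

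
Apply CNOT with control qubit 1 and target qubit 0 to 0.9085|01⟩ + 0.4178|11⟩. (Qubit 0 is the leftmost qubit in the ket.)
0.4178|01⟩ + 0.9085|11⟩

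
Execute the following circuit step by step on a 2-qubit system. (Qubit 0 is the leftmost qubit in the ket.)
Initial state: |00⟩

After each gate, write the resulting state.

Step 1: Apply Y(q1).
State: i|01⟩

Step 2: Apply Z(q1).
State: -i|01⟩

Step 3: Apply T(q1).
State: (1/√2 - (1/√2)i)|01⟩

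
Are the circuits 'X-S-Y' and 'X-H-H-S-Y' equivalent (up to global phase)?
Yes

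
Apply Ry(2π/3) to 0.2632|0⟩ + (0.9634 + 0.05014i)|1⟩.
(-0.7027 - 0.04342i)|0⟩ + (0.7096 + 0.02507i)|1⟩

Ry(2π/3) = [[cos(θ/2), −sin(θ/2)], [sin(θ/2), cos(θ/2)]]; θ = 2π/3, cos(θ/2) ≈ 0.5, sin(θ/2) ≈ 0.866025.
With a = amp(|0⟩) = 0.2632 and b = amp(|1⟩) = (0.9634 + 0.05014i):
new amp(|0⟩) = (0.5)·a + (-0.866025)·b = (-0.7027 - 0.04342i)
new amp(|1⟩) = (0.866025)·a + (0.5)·b = (0.7096 + 0.02507i)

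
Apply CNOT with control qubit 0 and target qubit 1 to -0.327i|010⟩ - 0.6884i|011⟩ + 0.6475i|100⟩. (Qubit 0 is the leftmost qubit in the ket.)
-0.327i|010⟩ - 0.6884i|011⟩ + 0.6475i|110⟩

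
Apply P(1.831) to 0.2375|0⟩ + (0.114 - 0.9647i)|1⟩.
0.2375|0⟩ + (0.9029 + 0.3584i)|1⟩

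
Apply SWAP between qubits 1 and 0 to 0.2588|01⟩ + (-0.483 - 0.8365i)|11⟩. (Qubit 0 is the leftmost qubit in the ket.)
0.2588|10⟩ + (-0.483 - 0.8365i)|11⟩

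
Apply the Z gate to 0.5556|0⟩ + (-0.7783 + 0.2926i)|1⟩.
0.5556|0⟩ + (0.7783 - 0.2926i)|1⟩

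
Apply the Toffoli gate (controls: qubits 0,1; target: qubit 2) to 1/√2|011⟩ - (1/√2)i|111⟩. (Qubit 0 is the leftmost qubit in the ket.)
1/√2|011⟩ - (1/√2)i|110⟩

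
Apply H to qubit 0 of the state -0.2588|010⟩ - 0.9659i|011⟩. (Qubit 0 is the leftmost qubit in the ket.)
-0.183|010⟩ - 0.683i|011⟩ - 0.183|110⟩ - 0.683i|111⟩

H on qubit 0 mixes each pair of kets that differ only in qubit 0: amplitudes (a, b) of (|…0…⟩, |…1…⟩) become ((a + b)/√2, (a − b)/√2). Kets absent from the input have amplitude 0.
(|010⟩, |110⟩): (a, b) = (-0.2588, 0) → (-0.183, -0.183)
(|011⟩, |111⟩): (a, b) = (-0.9659i, 0) → (-0.683i, -0.683i)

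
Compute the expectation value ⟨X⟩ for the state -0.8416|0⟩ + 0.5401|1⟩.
-0.9091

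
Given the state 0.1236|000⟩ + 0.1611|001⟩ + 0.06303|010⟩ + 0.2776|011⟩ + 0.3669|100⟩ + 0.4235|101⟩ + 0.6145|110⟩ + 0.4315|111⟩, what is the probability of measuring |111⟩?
0.1862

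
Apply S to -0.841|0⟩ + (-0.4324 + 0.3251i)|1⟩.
-0.841|0⟩ + (-0.3251 - 0.4324i)|1⟩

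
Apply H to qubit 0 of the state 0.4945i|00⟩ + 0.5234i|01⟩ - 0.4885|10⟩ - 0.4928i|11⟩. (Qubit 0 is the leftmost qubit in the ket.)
(-0.3454 + 0.3497i)|00⟩ + 0.02164i|01⟩ + (0.3454 + 0.3497i)|10⟩ + 0.7186i|11⟩

H on qubit 0 mixes each pair of kets that differ only in qubit 0: amplitudes (a, b) of (|…0…⟩, |…1…⟩) become ((a + b)/√2, (a − b)/√2). Kets absent from the input have amplitude 0.
(|00⟩, |10⟩): (a, b) = (0.4945i, -0.4885) → ((-0.3454 + 0.3497i), (0.3454 + 0.3497i))
(|01⟩, |11⟩): (a, b) = (0.5234i, -0.4928i) → (0.02164i, 0.7186i)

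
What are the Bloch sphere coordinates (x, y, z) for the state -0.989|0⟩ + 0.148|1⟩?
(-0.2927, 0, 0.9562)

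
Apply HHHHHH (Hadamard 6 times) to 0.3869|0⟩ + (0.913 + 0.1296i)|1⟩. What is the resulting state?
0.3869|0⟩ + (0.913 + 0.1296i)|1⟩

H² = I, so an even number of Hadamards cancels: H^6 = I and the state is unchanged.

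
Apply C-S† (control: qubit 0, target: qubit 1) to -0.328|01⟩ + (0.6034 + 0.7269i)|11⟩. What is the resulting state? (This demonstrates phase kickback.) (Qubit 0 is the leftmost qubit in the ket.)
-0.328|01⟩ + (0.7269 - 0.6034i)|11⟩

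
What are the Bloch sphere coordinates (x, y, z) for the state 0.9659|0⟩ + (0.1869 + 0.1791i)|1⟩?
(0.3611, 0.346, 0.866)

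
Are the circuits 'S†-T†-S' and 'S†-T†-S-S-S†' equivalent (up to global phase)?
Yes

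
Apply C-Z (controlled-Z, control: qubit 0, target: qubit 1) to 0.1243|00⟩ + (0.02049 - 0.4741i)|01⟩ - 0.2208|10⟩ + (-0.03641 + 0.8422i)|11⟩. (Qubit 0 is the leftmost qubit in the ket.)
0.1243|00⟩ + (0.02049 - 0.4741i)|01⟩ - 0.2208|10⟩ + (0.03641 - 0.8422i)|11⟩

C-Z leaves the control-|0⟩ kets |00⟩, |01⟩ unchanged and applies Z to qubit 1 on the control-|1⟩ pair (|10⟩, |11⟩).
Z = [[1, 0], [0, -1]].
With a = amp(|10⟩) = -0.2208 and b = amp(|11⟩) = (-0.03641 + 0.8422i):
new amp(|10⟩) = (1)·a = -0.2208
new amp(|11⟩) = (-1)·b = (0.03641 - 0.8422i)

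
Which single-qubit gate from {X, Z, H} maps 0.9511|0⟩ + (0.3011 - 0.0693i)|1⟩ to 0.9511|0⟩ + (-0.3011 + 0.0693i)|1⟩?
Z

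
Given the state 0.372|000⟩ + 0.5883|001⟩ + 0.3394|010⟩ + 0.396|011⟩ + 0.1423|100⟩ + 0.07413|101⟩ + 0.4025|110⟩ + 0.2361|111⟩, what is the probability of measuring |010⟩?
0.1152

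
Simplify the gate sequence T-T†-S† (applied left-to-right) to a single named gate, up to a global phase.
S†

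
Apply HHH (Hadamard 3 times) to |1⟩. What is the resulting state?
1/√2|0⟩ - 1/√2|1⟩

H² = I, so H^3 = H: a single Hadamard. With (a, b) = (0, 1), H gives ((a + b)/√2, (a − b)/√2) = (1/√2, -1/√2).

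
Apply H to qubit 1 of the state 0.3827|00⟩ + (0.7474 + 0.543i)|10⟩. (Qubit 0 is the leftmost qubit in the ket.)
0.2706|00⟩ + 0.2706|01⟩ + (0.5285 + 0.384i)|10⟩ + (0.5285 + 0.384i)|11⟩

H on qubit 1 mixes each pair of kets that differ only in qubit 1: amplitudes (a, b) of (|…0…⟩, |…1…⟩) become ((a + b)/√2, (a − b)/√2). Kets absent from the input have amplitude 0.
(|00⟩, |01⟩): (a, b) = (0.3827, 0) → (0.2706, 0.2706)
(|10⟩, |11⟩): (a, b) = ((0.7474 + 0.543i), 0) → ((0.5285 + 0.384i), (0.5285 + 0.384i))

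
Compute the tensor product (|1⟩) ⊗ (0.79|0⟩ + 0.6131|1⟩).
0.79|10⟩ + 0.6131|11⟩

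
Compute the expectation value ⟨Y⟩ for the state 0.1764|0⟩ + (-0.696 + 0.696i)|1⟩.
0.2455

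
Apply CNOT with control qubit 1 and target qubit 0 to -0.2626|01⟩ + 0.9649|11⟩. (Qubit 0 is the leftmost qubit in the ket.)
0.9649|01⟩ - 0.2626|11⟩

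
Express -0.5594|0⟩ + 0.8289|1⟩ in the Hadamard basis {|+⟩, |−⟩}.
0.1906|+⟩ - 0.9817|−⟩

With |ψ⟩ = α|0⟩ + β|1⟩, the Hadamard-basis coefficients are ⟨+|ψ⟩ = (α + β)/√2 and ⟨−|ψ⟩ = (α − β)/√2.
Here α = -0.5594, β = 0.8289: (α + β)/√2 = 0.1906, (α − β)/√2 = -0.9817.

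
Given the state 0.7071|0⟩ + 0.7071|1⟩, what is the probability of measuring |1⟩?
0.5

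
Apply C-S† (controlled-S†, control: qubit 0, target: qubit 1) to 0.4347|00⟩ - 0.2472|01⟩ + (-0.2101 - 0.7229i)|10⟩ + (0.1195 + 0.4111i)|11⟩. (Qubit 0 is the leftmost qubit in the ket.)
0.4347|00⟩ - 0.2472|01⟩ + (-0.2101 - 0.7229i)|10⟩ + (0.4111 - 0.1195i)|11⟩

C-S† leaves the control-|0⟩ kets |00⟩, |01⟩ unchanged and applies S† to qubit 1 on the control-|1⟩ pair (|10⟩, |11⟩).
S† = [[1, 0], [0, -i]].
With a = amp(|10⟩) = (-0.2101 - 0.7229i) and b = amp(|11⟩) = (0.1195 + 0.4111i):
new amp(|10⟩) = (1)·a = (-0.2101 - 0.7229i)
new amp(|11⟩) = (-i)·b = (0.4111 - 0.1195i)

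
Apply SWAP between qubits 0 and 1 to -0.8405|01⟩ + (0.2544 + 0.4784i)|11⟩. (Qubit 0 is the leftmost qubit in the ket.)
-0.8405|10⟩ + (0.2544 + 0.4784i)|11⟩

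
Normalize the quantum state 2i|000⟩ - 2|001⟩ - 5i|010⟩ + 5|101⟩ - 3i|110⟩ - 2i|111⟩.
0.2374i|000⟩ - 0.2374|001⟩ - 0.5934i|010⟩ + 0.5934|101⟩ - 0.356i|110⟩ - 0.2374i|111⟩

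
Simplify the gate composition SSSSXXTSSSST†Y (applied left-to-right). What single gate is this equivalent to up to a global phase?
Y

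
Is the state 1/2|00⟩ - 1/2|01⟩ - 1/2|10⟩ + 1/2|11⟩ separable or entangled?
Separable

Writing the state as a|00⟩ + b|01⟩ + c|10⟩ + d|11⟩, it is a product state iff ad − bc = 0.
Here (a, b, c, d) = (1/2, -1/2, -1/2, 1/2): ad − bc = (1/2)(1/2) − (-1/2)(-1/2) = 0, so the state is separable.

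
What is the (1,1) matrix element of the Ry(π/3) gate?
0.866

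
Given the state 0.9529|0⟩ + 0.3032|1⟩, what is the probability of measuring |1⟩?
0.09193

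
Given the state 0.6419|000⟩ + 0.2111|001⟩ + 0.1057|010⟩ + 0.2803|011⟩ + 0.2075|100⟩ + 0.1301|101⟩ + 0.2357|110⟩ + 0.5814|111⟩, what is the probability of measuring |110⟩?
0.05555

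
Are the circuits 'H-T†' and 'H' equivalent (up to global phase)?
No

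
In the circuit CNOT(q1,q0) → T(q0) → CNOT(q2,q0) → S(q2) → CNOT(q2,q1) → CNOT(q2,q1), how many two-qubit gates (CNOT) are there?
4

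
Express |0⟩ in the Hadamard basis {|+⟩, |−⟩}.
1/√2|+⟩ + 1/√2|−⟩

With |ψ⟩ = α|0⟩ + β|1⟩, the Hadamard-basis coefficients are ⟨+|ψ⟩ = (α + β)/√2 and ⟨−|ψ⟩ = (α − β)/√2.
Here α = 1, β = 0: (α + β)/√2 = 1/√2, (α − β)/√2 = 1/√2.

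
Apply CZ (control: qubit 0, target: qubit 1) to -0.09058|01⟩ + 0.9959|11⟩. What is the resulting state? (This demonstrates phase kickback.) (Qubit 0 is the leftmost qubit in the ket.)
-0.09058|01⟩ - 0.9959|11⟩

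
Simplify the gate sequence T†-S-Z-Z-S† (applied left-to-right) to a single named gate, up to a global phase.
T†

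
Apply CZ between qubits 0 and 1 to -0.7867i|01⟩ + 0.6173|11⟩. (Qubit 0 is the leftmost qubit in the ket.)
-0.7867i|01⟩ - 0.6173|11⟩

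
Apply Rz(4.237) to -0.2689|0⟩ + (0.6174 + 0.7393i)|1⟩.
(0.14 + 0.2296i)|0⟩ + (-0.9527 + 0.1421i)|1⟩

Rz(4.237) = [[e^(−iθ/2), 0], [0, e^(iθ/2)]] with e^(±iθ/2) = cos(θ/2) ± i·sin(θ/2); θ = 4.237, cos(θ/2) ≈ -0.520728, sin(θ/2) ≈ 0.853723.
With a = amp(|0⟩) = -0.2689 and b = amp(|1⟩) = (0.6174 + 0.7393i):
new amp(|0⟩) = (-0.520728 - 0.853723i)·a = (0.14 + 0.2296i)
new amp(|1⟩) = (-0.520728 + 0.853723i)·b = (-0.9527 + 0.1421i)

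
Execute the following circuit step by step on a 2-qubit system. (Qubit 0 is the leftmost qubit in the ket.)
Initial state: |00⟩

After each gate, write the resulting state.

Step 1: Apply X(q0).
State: |10⟩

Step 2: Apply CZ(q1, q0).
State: |10⟩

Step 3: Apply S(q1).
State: |10⟩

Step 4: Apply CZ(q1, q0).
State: |10⟩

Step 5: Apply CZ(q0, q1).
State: |10⟩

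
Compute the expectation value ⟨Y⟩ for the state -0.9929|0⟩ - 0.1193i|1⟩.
0.2369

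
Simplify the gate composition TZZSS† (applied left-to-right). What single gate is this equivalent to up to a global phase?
T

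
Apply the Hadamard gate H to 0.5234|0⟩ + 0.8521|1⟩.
0.9726|0⟩ - 0.2324|1⟩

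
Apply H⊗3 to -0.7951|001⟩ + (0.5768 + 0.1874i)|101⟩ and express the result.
(-0.07718 + 0.06626i)|000⟩ + (0.07718 - 0.06626i)|001⟩ + (-0.07718 + 0.06626i)|010⟩ + (0.07718 - 0.06626i)|011⟩ + (-0.485 - 0.06626i)|100⟩ + (0.485 + 0.06626i)|101⟩ + (-0.485 - 0.06626i)|110⟩ + (0.485 + 0.06626i)|111⟩

H⊗3 gives amp(|y⟩) = (1/2√2) Σ_x (−1)^(x·y) amp(|x⟩), where x·y is the number of positions in which both x and y have a 1.
|000⟩: (-0.7951 + (0.5768 + 0.1874i))/(2√2) = (-0.07718 + 0.06626i)
|001⟩: (0.7951 - (0.5768 + 0.1874i))/(2√2) = (0.07718 - 0.06626i)
|010⟩: (-0.7951 + (0.5768 + 0.1874i))/(2√2) = (-0.07718 + 0.06626i)
|011⟩: (0.7951 - (0.5768 + 0.1874i))/(2√2) = (0.07718 - 0.06626i)
|100⟩: (-0.7951 - (0.5768 + 0.1874i))/(2√2) = (-0.485 - 0.06626i)
|101⟩: (0.7951 + (0.5768 + 0.1874i))/(2√2) = (0.485 + 0.06626i)
|110⟩: (-0.7951 - (0.5768 + 0.1874i))/(2√2) = (-0.485 - 0.06626i)
|111⟩: (0.7951 + (0.5768 + 0.1874i))/(2√2) = (0.485 + 0.06626i)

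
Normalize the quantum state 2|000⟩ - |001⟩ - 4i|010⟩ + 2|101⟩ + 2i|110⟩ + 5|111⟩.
0.2722|000⟩ - 0.1361|001⟩ - 0.5443i|010⟩ + 0.2722|101⟩ + 0.2722i|110⟩ + 0.6804|111⟩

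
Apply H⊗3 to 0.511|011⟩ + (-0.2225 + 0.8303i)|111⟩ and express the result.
(0.102 + 0.2936i)|000⟩ + (-0.102 - 0.2936i)|001⟩ + (-0.102 - 0.2936i)|010⟩ + (0.102 + 0.2936i)|011⟩ + (0.2593 - 0.2936i)|100⟩ + (-0.2593 + 0.2936i)|101⟩ + (-0.2593 + 0.2936i)|110⟩ + (0.2593 - 0.2936i)|111⟩

H⊗3 gives amp(|y⟩) = (1/2√2) Σ_x (−1)^(x·y) amp(|x⟩), where x·y is the number of positions in which both x and y have a 1.
|000⟩: (0.511 + (-0.2225 + 0.8303i))/(2√2) = (0.102 + 0.2936i)
|001⟩: (-0.511 - (-0.2225 + 0.8303i))/(2√2) = (-0.102 - 0.2936i)
|010⟩: (-0.511 - (-0.2225 + 0.8303i))/(2√2) = (-0.102 - 0.2936i)
|011⟩: (0.511 + (-0.2225 + 0.8303i))/(2√2) = (0.102 + 0.2936i)
|100⟩: (0.511 - (-0.2225 + 0.8303i))/(2√2) = (0.2593 - 0.2936i)
|101⟩: (-0.511 + (-0.2225 + 0.8303i))/(2√2) = (-0.2593 + 0.2936i)
|110⟩: (-0.511 + (-0.2225 + 0.8303i))/(2√2) = (-0.2593 + 0.2936i)
|111⟩: (0.511 - (-0.2225 + 0.8303i))/(2√2) = (0.2593 - 0.2936i)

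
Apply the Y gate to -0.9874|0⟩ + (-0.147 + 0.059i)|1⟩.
(0.059 + 0.147i)|0⟩ - 0.9874i|1⟩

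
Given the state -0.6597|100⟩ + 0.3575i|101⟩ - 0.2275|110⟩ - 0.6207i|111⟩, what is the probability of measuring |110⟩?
0.05176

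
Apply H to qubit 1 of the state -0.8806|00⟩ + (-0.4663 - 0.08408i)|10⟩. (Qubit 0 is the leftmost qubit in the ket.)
-0.6227|00⟩ - 0.6227|01⟩ + (-0.3297 - 0.05945i)|10⟩ + (-0.3297 - 0.05945i)|11⟩

H on qubit 1 mixes each pair of kets that differ only in qubit 1: amplitudes (a, b) of (|…0…⟩, |…1…⟩) become ((a + b)/√2, (a − b)/√2). Kets absent from the input have amplitude 0.
(|00⟩, |01⟩): (a, b) = (-0.8806, 0) → (-0.6227, -0.6227)
(|10⟩, |11⟩): (a, b) = ((-0.4663 - 0.08408i), 0) → ((-0.3297 - 0.05945i), (-0.3297 - 0.05945i))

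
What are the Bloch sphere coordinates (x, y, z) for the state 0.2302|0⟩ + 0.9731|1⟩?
(0.448, 0, -0.8939)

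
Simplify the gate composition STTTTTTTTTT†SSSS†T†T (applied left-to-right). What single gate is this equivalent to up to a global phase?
S†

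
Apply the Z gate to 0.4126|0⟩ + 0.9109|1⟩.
0.4126|0⟩ - 0.9109|1⟩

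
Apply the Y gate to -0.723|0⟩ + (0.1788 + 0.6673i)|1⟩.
(0.6673 - 0.1788i)|0⟩ - 0.723i|1⟩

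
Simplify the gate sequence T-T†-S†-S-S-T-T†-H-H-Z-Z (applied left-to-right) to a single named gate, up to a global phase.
S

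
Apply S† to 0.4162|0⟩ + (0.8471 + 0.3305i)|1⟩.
0.4162|0⟩ + (0.3305 - 0.8471i)|1⟩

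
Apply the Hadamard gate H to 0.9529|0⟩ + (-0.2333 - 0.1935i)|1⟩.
(0.5088 - 0.1368i)|0⟩ + (0.8388 + 0.1368i)|1⟩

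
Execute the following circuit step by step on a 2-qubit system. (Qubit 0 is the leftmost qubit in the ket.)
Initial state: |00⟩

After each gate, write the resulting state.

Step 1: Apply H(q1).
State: 1/√2|00⟩ + 1/√2|01⟩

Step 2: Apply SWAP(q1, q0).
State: 1/√2|00⟩ + 1/√2|10⟩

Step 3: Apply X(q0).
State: 1/√2|00⟩ + 1/√2|10⟩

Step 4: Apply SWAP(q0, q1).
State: 1/√2|00⟩ + 1/√2|01⟩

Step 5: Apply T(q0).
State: 1/√2|00⟩ + 1/√2|01⟩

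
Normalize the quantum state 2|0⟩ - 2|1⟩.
1/√2|0⟩ - 1/√2|1⟩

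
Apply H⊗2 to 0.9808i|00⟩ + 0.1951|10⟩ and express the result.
(0.09755 + 0.4904i)|00⟩ + (0.09755 + 0.4904i)|01⟩ + (-0.09755 + 0.4904i)|10⟩ + (-0.09755 + 0.4904i)|11⟩

H⊗2 gives amp(|y⟩) = (1/2) Σ_x (−1)^(x·y) amp(|x⟩), where x·y is the number of positions in which both x and y have a 1.
|00⟩: (0.9808i + 0.1951)/2 = (0.09755 + 0.4904i)
|01⟩: (0.9808i + 0.1951)/2 = (0.09755 + 0.4904i)
|10⟩: (0.9808i - 0.1951)/2 = (-0.09755 + 0.4904i)
|11⟩: (0.9808i - 0.1951)/2 = (-0.09755 + 0.4904i)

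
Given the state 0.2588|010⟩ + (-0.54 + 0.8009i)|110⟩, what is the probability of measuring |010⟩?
0.06698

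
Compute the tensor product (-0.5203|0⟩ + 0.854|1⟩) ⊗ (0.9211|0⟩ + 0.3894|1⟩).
-0.4792|00⟩ - 0.2026|01⟩ + 0.7866|10⟩ + 0.3325|11⟩

amp(|b₁b₂…⟩) = product of the factor amplitudes for bits b₁, b₂, …; only kets whose every factor amplitude is nonzero survive.
|00⟩: (-0.5203)(0.9211) = -0.4792
|01⟩: (-0.5203)(0.3894) = -0.2026
|10⟩: (0.854)(0.9211) = 0.7866
|11⟩: (0.854)(0.3894) = 0.3325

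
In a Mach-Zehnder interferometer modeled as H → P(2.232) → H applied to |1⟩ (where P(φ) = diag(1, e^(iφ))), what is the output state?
(0.807 - 0.3946i)|0⟩ + (0.193 + 0.3946i)|1⟩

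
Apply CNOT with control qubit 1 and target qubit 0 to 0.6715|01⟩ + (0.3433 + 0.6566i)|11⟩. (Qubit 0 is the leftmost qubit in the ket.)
(0.3433 + 0.6566i)|01⟩ + 0.6715|11⟩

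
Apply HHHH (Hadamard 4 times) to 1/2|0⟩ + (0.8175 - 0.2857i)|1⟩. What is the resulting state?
1/2|0⟩ + (0.8175 - 0.2857i)|1⟩

H² = I, so an even number of Hadamards cancels: H^4 = I and the state is unchanged.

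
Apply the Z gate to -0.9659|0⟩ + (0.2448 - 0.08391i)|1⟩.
-0.9659|0⟩ + (-0.2448 + 0.08391i)|1⟩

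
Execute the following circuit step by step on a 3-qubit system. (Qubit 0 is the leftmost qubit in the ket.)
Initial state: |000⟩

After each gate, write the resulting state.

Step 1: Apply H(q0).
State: 1/√2|000⟩ + 1/√2|100⟩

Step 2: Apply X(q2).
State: 1/√2|001⟩ + 1/√2|101⟩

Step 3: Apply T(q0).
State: 1/√2|001⟩ + (1/2 + (1/2)i)|101⟩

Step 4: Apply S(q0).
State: 1/√2|001⟩ + (-1/2 + (1/2)i)|101⟩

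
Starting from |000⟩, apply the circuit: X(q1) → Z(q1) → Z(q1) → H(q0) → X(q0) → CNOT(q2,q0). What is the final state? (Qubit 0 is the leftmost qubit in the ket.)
1/√2|010⟩ + 1/√2|110⟩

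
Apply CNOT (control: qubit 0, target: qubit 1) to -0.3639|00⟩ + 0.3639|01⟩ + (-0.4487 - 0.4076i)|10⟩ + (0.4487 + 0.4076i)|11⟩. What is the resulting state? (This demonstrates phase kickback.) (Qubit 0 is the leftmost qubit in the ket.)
-0.3639|00⟩ + 0.3639|01⟩ + (0.4487 + 0.4076i)|10⟩ + (-0.4487 - 0.4076i)|11⟩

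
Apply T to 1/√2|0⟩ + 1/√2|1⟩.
1/√2|0⟩ + (1/2 + (1/2)i)|1⟩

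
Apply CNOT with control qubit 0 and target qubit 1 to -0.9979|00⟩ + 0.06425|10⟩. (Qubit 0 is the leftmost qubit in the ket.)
-0.9979|00⟩ + 0.06425|11⟩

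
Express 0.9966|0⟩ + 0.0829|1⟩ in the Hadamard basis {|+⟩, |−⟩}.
0.7633|+⟩ + 0.6461|−⟩

With |ψ⟩ = α|0⟩ + β|1⟩, the Hadamard-basis coefficients are ⟨+|ψ⟩ = (α + β)/√2 and ⟨−|ψ⟩ = (α − β)/√2.
Here α = 0.9966, β = 0.0829: (α + β)/√2 = 0.7633, (α − β)/√2 = 0.6461.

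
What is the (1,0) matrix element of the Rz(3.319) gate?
0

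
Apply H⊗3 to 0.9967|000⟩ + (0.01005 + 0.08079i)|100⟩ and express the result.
(0.3559 + 0.02856i)|000⟩ + (0.3559 + 0.02856i)|001⟩ + (0.3559 + 0.02856i)|010⟩ + (0.3559 + 0.02856i)|011⟩ + (0.3488 - 0.02856i)|100⟩ + (0.3488 - 0.02856i)|101⟩ + (0.3488 - 0.02856i)|110⟩ + (0.3488 - 0.02856i)|111⟩

H⊗3 gives amp(|y⟩) = (1/2√2) Σ_x (−1)^(x·y) amp(|x⟩), where x·y is the number of positions in which both x and y have a 1.
|000⟩: (0.9967 + (0.01005 + 0.08079i))/(2√2) = (0.3559 + 0.02856i)
|001⟩: (0.9967 + (0.01005 + 0.08079i))/(2√2) = (0.3559 + 0.02856i)
|010⟩: (0.9967 + (0.01005 + 0.08079i))/(2√2) = (0.3559 + 0.02856i)
|011⟩: (0.9967 + (0.01005 + 0.08079i))/(2√2) = (0.3559 + 0.02856i)
|100⟩: (0.9967 - (0.01005 + 0.08079i))/(2√2) = (0.3488 - 0.02856i)
|101⟩: (0.9967 - (0.01005 + 0.08079i))/(2√2) = (0.3488 - 0.02856i)
|110⟩: (0.9967 - (0.01005 + 0.08079i))/(2√2) = (0.3488 - 0.02856i)
|111⟩: (0.9967 - (0.01005 + 0.08079i))/(2√2) = (0.3488 - 0.02856i)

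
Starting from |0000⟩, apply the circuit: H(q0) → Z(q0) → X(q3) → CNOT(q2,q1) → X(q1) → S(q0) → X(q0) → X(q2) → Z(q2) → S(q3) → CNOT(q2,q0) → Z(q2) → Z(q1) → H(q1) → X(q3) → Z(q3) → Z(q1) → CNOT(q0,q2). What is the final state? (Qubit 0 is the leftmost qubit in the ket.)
-(1/2)i|0010⟩ - (1/2)i|0110⟩ - 1/2|1000⟩ - 1/2|1100⟩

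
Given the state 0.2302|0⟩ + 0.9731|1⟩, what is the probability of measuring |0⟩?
0.05299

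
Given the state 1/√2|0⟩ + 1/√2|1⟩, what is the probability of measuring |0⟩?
1/2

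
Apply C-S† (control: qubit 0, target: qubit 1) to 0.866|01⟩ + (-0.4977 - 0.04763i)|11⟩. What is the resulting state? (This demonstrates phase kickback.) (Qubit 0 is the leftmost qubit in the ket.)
0.866|01⟩ + (-0.04763 + 0.4977i)|11⟩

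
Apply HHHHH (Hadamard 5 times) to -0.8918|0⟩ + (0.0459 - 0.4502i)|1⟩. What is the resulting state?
(-0.5981 - 0.3183i)|0⟩ + (-0.6631 + 0.3183i)|1⟩

H² = I, so H^5 = H: a single Hadamard. With (a, b) = (-0.8918, (0.0459 - 0.4502i)), H gives ((a + b)/√2, (a − b)/√2) = ((-0.5981 - 0.3183i), (-0.6631 + 0.3183i)).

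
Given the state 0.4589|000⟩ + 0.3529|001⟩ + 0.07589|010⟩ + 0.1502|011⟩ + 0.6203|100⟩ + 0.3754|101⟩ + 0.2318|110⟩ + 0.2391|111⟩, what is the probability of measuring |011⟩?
0.02256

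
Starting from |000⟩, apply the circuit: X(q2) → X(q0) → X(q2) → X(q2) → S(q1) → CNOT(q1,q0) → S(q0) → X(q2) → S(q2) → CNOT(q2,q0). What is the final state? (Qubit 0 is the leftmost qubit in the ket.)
i|100⟩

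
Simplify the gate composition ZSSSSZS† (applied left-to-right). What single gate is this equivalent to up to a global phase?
S†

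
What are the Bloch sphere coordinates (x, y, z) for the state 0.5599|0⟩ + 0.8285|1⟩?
(0.9278, 0, -0.3729)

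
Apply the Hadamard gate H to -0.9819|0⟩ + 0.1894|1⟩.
-0.5604|0⟩ - 0.8282|1⟩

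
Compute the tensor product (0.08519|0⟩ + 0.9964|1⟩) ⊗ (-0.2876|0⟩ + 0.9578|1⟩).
-0.0245|00⟩ + 0.08159|01⟩ - 0.2866|10⟩ + 0.9544|11⟩

amp(|b₁b₂…⟩) = product of the factor amplitudes for bits b₁, b₂, …; only kets whose every factor amplitude is nonzero survive.
|00⟩: (0.08519)(-0.2876) = -0.0245
|01⟩: (0.08519)(0.9578) = 0.08159
|10⟩: (0.9964)(-0.2876) = -0.2866
|11⟩: (0.9964)(0.9578) = 0.9544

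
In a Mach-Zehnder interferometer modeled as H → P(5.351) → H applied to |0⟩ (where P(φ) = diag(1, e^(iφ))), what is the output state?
(0.798 - 0.4015i)|0⟩ + (0.202 + 0.4015i)|1⟩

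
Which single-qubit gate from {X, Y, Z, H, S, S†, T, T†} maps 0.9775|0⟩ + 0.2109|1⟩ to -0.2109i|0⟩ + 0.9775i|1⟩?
Y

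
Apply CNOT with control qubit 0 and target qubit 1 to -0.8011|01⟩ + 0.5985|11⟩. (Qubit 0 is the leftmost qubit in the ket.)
-0.8011|01⟩ + 0.5985|10⟩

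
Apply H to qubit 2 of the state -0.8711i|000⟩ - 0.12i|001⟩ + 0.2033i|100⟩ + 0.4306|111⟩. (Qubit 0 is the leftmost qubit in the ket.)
-0.7008i|000⟩ - 0.5311i|001⟩ + 0.1438i|100⟩ + 0.1438i|101⟩ + 0.3045|110⟩ - 0.3045|111⟩

H on qubit 2 mixes each pair of kets that differ only in qubit 2: amplitudes (a, b) of (|…0…⟩, |…1…⟩) become ((a + b)/√2, (a − b)/√2). Kets absent from the input have amplitude 0.
(|000⟩, |001⟩): (a, b) = (-0.8711i, -0.12i) → (-0.7008i, -0.5311i)
(|100⟩, |101⟩): (a, b) = (0.2033i, 0) → (0.1438i, 0.1438i)
(|110⟩, |111⟩): (a, b) = (0, 0.4306) → (0.3045, -0.3045)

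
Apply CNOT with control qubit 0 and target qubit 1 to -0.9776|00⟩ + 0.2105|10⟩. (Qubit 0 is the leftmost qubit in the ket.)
-0.9776|00⟩ + 0.2105|11⟩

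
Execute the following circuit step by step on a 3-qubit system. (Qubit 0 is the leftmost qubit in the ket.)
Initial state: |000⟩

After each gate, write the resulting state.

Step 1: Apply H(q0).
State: 1/√2|000⟩ + 1/√2|100⟩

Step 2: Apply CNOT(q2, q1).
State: 1/√2|000⟩ + 1/√2|100⟩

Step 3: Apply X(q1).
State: 1/√2|010⟩ + 1/√2|110⟩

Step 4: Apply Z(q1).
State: -1/√2|010⟩ - 1/√2|110⟩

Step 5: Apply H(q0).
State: -|010⟩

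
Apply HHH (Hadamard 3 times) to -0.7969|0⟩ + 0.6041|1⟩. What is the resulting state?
-0.1363|0⟩ - 0.9907|1⟩

H² = I, so H^3 = H: a single Hadamard. With (a, b) = (-0.7969, 0.6041), H gives ((a + b)/√2, (a − b)/√2) = (-0.1363, -0.9907).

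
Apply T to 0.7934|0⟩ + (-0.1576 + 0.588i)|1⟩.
0.7934|0⟩ + (-0.5272 + 0.3043i)|1⟩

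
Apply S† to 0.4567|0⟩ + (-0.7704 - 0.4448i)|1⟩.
0.4567|0⟩ + (-0.4448 + 0.7704i)|1⟩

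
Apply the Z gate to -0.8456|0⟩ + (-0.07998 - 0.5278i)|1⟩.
-0.8456|0⟩ + (0.07998 + 0.5278i)|1⟩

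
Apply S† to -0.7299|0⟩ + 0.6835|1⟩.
-0.7299|0⟩ - 0.6835i|1⟩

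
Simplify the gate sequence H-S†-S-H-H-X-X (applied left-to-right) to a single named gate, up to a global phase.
H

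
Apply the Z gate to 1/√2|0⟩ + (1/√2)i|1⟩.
1/√2|0⟩ - (1/√2)i|1⟩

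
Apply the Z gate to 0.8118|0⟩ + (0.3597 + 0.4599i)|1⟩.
0.8118|0⟩ + (-0.3597 - 0.4599i)|1⟩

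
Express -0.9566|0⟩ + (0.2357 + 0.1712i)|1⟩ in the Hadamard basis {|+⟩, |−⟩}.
(-0.5098 + 0.1211i)|+⟩ + (-0.8431 - 0.1211i)|−⟩

With |ψ⟩ = α|0⟩ + β|1⟩, the Hadamard-basis coefficients are ⟨+|ψ⟩ = (α + β)/√2 and ⟨−|ψ⟩ = (α − β)/√2.
Here α = -0.9566, β = (0.2357 + 0.1712i): (α + β)/√2 = (-0.5098 + 0.1211i), (α − β)/√2 = (-0.8431 - 0.1211i).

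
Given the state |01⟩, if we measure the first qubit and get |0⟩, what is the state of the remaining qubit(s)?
|1⟩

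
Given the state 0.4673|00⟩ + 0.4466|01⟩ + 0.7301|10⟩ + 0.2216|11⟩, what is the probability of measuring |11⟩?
0.04911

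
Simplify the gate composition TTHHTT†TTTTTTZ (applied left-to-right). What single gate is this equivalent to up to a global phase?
Z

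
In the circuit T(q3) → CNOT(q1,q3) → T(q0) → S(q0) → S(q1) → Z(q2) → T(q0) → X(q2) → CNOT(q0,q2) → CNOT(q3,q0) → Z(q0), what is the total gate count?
11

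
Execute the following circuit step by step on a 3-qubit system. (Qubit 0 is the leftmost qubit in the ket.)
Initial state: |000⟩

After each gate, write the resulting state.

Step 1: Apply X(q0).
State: |100⟩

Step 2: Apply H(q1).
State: 1/√2|100⟩ + 1/√2|110⟩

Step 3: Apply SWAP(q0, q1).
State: 1/√2|010⟩ + 1/√2|110⟩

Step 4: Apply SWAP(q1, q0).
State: 1/√2|100⟩ + 1/√2|110⟩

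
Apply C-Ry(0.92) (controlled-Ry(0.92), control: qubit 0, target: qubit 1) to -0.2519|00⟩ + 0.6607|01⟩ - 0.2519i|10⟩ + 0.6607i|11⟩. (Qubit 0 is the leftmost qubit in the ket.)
-0.2519|00⟩ + 0.6607|01⟩ - 0.519i|10⟩ + 0.4802i|11⟩

C-Ry(0.92) leaves the control-|0⟩ kets |00⟩, |01⟩ unchanged and applies Ry(0.92) to qubit 1 on the control-|1⟩ pair (|10⟩, |11⟩).
Ry(0.92) = [[cos(θ/2), −sin(θ/2)], [sin(θ/2), cos(θ/2)]]; θ = 0.92, cos(θ/2) ≈ 0.896052, sin(θ/2) ≈ 0.443948.
With a = amp(|10⟩) = -0.2519i and b = amp(|11⟩) = 0.6607i:
new amp(|10⟩) = (0.896052)·a + (-0.443948)·b = -0.519i
new amp(|11⟩) = (0.443948)·a + (0.896052)·b = 0.4802i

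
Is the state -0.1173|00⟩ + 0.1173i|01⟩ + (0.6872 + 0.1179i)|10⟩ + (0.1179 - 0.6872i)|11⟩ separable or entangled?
Separable

Writing the state as a|00⟩ + b|01⟩ + c|10⟩ + d|11⟩, it is a product state iff ad − bc = 0.
Here (a, b, c, d) = (-0.1173, 0.1173i, (0.6872 + 0.1179i), (0.1179 - 0.6872i)): ad − bc = (-0.1173)(0.1179 - 0.6872i) − (0.1173i)(0.6872 + 0.1179i) = 0, so the state is separable.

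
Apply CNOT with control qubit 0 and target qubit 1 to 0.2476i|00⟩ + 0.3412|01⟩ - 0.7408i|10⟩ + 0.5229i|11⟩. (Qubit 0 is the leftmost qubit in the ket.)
0.2476i|00⟩ + 0.3412|01⟩ + 0.5229i|10⟩ - 0.7408i|11⟩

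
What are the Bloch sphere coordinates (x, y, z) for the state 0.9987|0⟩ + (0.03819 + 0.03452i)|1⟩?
(0.07628, 0.06895, 0.9948)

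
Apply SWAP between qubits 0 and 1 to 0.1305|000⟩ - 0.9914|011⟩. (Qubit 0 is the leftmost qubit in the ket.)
0.1305|000⟩ - 0.9914|101⟩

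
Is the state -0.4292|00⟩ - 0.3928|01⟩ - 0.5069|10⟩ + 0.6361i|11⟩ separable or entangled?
Entangled

Writing the state as a|00⟩ + b|01⟩ + c|10⟩ + d|11⟩, it is a product state iff ad − bc = 0.
Here (a, b, c, d) = (-0.4292, -0.3928, -0.5069, 0.6361i): ad − bc = (-0.4292)(0.6361i) − (-0.3928)(-0.5069) = (-0.1991 - 0.273i) ≠ 0, so the state is entangled.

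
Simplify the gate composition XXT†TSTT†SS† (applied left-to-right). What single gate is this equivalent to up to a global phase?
S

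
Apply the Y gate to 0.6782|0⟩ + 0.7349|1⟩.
-0.7349i|0⟩ + 0.6782i|1⟩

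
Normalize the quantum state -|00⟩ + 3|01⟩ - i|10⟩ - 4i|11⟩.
-0.1925|00⟩ + 1/√3|01⟩ - 0.1925i|10⟩ - 0.7698i|11⟩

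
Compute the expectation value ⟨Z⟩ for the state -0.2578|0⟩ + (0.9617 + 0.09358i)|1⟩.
-0.8672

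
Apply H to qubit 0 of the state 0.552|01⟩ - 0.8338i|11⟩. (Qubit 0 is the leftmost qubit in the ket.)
(0.3903 - 0.5896i)|01⟩ + (0.3903 + 0.5896i)|11⟩

H on qubit 0 mixes each pair of kets that differ only in qubit 0: amplitudes (a, b) of (|…0…⟩, |…1…⟩) become ((a + b)/√2, (a − b)/√2). Kets absent from the input have amplitude 0.
(|01⟩, |11⟩): (a, b) = (0.552, -0.8338i) → ((0.3903 - 0.5896i), (0.3903 + 0.5896i))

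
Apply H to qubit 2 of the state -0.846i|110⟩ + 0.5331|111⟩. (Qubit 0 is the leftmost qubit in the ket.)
(0.377 - 0.5982i)|110⟩ + (-0.377 - 0.5982i)|111⟩

H on qubit 2 mixes each pair of kets that differ only in qubit 2: amplitudes (a, b) of (|…0…⟩, |…1…⟩) become ((a + b)/√2, (a − b)/√2). Kets absent from the input have amplitude 0.
(|110⟩, |111⟩): (a, b) = (-0.846i, 0.5331) → ((0.377 - 0.5982i), (-0.377 - 0.5982i))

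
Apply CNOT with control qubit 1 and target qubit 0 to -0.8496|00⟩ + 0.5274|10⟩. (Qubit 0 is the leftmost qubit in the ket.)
-0.8496|00⟩ + 0.5274|10⟩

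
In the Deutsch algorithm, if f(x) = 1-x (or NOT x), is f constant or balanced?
Balanced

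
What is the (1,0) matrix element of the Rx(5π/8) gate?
-0.8315i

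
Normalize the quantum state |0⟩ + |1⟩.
1/√2|0⟩ + 1/√2|1⟩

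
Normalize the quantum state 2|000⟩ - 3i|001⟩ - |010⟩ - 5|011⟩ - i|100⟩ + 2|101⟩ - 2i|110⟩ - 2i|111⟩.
0.2774|000⟩ - 0.416i|001⟩ - 0.1387|010⟩ - 0.6934|011⟩ - 0.1387i|100⟩ + 0.2774|101⟩ - 0.2774i|110⟩ - 0.2774i|111⟩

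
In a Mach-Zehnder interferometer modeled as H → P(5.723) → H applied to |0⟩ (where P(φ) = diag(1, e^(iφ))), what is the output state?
(0.9236 - 0.2657i)|0⟩ + (0.07642 + 0.2657i)|1⟩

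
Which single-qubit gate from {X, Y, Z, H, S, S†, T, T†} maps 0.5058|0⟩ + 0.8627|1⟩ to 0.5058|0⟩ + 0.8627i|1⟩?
S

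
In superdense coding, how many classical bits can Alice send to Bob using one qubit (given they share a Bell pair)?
2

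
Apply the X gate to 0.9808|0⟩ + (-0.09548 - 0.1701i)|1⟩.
(-0.09548 - 0.1701i)|0⟩ + 0.9808|1⟩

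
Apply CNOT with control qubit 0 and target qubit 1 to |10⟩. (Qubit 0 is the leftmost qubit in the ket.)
|11⟩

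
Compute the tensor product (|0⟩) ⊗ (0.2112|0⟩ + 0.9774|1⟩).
0.2112|00⟩ + 0.9774|01⟩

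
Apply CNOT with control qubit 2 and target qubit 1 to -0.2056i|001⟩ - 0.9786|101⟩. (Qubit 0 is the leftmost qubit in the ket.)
-0.2056i|011⟩ - 0.9786|111⟩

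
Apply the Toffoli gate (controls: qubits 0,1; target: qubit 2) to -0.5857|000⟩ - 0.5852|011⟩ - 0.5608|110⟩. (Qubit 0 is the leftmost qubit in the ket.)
-0.5857|000⟩ - 0.5852|011⟩ - 0.5608|111⟩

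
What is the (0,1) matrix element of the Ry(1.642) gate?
-0.7318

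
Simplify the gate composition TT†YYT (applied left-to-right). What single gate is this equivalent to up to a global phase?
T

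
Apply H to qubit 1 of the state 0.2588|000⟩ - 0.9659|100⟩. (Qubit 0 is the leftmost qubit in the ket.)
0.183|000⟩ + 0.183|010⟩ - 0.683|100⟩ - 0.683|110⟩

H on qubit 1 mixes each pair of kets that differ only in qubit 1: amplitudes (a, b) of (|…0…⟩, |…1…⟩) become ((a + b)/√2, (a − b)/√2). Kets absent from the input have amplitude 0.
(|000⟩, |010⟩): (a, b) = (0.2588, 0) → (0.183, 0.183)
(|100⟩, |110⟩): (a, b) = (-0.9659, 0) → (-0.683, -0.683)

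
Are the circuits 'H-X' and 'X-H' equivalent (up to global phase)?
No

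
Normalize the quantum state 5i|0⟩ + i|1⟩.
0.9806i|0⟩ + 0.1961i|1⟩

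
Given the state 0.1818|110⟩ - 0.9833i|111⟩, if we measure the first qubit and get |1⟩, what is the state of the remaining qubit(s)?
0.1818|10⟩ - 0.9833i|11⟩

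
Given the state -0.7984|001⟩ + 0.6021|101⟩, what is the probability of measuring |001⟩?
0.6374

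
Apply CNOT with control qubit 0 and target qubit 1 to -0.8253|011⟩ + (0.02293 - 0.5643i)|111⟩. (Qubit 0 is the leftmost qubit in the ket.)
-0.8253|011⟩ + (0.02293 - 0.5643i)|101⟩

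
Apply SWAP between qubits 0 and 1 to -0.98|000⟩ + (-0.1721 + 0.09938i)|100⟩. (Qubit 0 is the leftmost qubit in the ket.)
-0.98|000⟩ + (-0.1721 + 0.09938i)|010⟩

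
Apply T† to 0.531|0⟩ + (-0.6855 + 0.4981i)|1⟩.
0.531|0⟩ + (-0.1325 + 0.8369i)|1⟩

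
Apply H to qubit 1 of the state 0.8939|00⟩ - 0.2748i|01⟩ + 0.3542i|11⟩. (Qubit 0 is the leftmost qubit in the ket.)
(0.6321 - 0.1943i)|00⟩ + (0.6321 + 0.1943i)|01⟩ + 0.2505i|10⟩ - 0.2505i|11⟩

H on qubit 1 mixes each pair of kets that differ only in qubit 1: amplitudes (a, b) of (|…0…⟩, |…1…⟩) become ((a + b)/√2, (a − b)/√2). Kets absent from the input have amplitude 0.
(|00⟩, |01⟩): (a, b) = (0.8939, -0.2748i) → ((0.6321 - 0.1943i), (0.6321 + 0.1943i))
(|10⟩, |11⟩): (a, b) = (0, 0.3542i) → (0.2505i, -0.2505i)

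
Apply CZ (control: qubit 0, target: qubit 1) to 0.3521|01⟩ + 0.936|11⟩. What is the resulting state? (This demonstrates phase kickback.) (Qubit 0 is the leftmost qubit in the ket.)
0.3521|01⟩ - 0.936|11⟩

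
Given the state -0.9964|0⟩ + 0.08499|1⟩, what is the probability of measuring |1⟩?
0.007223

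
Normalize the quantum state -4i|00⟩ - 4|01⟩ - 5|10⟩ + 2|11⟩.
-0.5121i|00⟩ - 0.5121|01⟩ - 0.6402|10⟩ + 0.2561|11⟩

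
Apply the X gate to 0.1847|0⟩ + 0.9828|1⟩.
0.9828|0⟩ + 0.1847|1⟩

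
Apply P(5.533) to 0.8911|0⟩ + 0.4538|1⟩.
0.8911|0⟩ + (0.332 - 0.3094i)|1⟩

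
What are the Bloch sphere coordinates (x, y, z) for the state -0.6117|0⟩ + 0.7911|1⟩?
(-0.9678, 0, -0.2517)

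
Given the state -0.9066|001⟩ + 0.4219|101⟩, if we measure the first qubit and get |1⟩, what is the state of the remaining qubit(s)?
|01⟩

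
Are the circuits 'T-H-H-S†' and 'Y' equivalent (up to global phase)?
No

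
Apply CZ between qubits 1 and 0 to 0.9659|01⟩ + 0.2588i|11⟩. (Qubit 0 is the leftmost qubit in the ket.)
0.9659|01⟩ - 0.2588i|11⟩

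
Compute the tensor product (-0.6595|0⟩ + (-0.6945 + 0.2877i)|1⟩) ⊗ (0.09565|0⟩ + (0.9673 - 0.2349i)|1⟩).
-0.06308|00⟩ + (-0.6379 + 0.1549i)|01⟩ + (-0.06643 + 0.02752i)|10⟩ + (-0.6042 + 0.4414i)|11⟩

amp(|b₁b₂…⟩) = product of the factor amplitudes for bits b₁, b₂, …; only kets whose every factor amplitude is nonzero survive.
|00⟩: (-0.6595)(0.09565) = -0.06308
|01⟩: (-0.6595)(0.9673 - 0.2349i) = (-0.6379 + 0.1549i)
|10⟩: (-0.6945 + 0.2877i)(0.09565) = (-0.06643 + 0.02752i)
|11⟩: (-0.6945 + 0.2877i)(0.9673 - 0.2349i) = (-0.6042 + 0.4414i)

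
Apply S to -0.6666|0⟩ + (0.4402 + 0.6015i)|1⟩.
-0.6666|0⟩ + (-0.6015 + 0.4402i)|1⟩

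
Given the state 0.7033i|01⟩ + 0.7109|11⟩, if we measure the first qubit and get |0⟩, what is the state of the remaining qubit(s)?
i|1⟩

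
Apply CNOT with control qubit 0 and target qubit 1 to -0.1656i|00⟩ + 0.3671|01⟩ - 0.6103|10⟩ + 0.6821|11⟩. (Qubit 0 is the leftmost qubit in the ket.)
-0.1656i|00⟩ + 0.3671|01⟩ + 0.6821|10⟩ - 0.6103|11⟩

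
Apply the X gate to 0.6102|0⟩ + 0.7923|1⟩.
0.7923|0⟩ + 0.6102|1⟩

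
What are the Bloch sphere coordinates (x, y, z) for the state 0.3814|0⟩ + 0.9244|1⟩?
(0.7051, 0, -0.709)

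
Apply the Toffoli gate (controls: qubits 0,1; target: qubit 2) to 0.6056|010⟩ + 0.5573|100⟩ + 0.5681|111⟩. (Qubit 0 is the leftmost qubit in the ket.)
0.6056|010⟩ + 0.5573|100⟩ + 0.5681|110⟩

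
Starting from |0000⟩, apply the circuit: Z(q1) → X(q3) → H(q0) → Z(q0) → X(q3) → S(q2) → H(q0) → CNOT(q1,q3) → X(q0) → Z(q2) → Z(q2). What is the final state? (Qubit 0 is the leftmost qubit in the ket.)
|0000⟩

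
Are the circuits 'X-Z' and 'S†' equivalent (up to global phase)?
No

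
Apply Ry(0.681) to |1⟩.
-0.334|0⟩ + 0.9426|1⟩

Ry(0.681) = [[cos(θ/2), −sin(θ/2)], [sin(θ/2), cos(θ/2)]]; θ = 0.681, cos(θ/2) ≈ 0.942588, sin(θ/2) ≈ 0.333958.
With a = amp(|0⟩) = 0 and b = amp(|1⟩) = 1:
new amp(|0⟩) = (0.942588)·a + (-0.333958)·b = -0.334
new amp(|1⟩) = (0.333958)·a + (0.942588)·b = 0.9426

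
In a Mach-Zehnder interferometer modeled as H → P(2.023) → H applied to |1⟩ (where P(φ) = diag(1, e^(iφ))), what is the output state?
(0.7185 - 0.4497i)|0⟩ + (0.2815 + 0.4497i)|1⟩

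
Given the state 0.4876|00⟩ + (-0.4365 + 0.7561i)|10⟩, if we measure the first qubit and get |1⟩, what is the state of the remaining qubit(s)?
(-0.5 + 0.866i)|0⟩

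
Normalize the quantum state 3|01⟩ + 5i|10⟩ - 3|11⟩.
0.4575|01⟩ + 0.7625i|10⟩ - 0.4575|11⟩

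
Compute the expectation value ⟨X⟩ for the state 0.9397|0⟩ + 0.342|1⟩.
0.6428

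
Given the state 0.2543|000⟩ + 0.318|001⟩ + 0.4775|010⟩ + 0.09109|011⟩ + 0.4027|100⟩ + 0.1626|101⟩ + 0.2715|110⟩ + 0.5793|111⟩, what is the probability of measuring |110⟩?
0.07371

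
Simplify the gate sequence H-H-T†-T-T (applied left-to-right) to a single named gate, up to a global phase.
T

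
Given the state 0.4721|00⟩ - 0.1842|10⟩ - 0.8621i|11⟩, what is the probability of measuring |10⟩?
0.03393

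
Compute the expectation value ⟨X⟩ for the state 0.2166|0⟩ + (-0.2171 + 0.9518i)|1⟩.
-0.09405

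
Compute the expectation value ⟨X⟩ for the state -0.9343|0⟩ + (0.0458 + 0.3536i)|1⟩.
-0.08558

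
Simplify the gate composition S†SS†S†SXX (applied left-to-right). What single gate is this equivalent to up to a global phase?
S†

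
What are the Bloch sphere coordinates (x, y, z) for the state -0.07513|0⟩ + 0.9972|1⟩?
(-0.1498, 0, -0.9888)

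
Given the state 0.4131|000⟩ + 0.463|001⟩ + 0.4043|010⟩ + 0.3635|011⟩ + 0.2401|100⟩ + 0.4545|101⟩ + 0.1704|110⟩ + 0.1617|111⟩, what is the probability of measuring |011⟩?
0.1321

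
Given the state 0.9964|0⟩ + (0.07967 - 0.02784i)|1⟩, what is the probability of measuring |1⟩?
0.007122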